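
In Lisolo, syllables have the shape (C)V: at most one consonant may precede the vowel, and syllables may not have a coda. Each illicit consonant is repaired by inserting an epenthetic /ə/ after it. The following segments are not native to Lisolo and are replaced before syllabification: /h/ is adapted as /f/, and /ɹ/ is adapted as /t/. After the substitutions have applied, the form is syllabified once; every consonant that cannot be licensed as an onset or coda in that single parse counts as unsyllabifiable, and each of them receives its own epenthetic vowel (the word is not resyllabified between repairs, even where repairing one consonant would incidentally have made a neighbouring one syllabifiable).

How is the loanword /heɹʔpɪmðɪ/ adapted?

Substitution: /h/ → /f/, /ɹ/ → /t/, giving /fetʔpɪmðɪ/.
Syllabifying with onset maximization leaves /t/, /ʔ/, /m/ stranded (no codas are permitted; onsets are limited to one consonant).
Each unlicensed consonant becomes the onset of a new syllable: /t/ → /tə/, /ʔ/ → /ʔə/, /m/ → /mə/.

fetəʔəpɪməðɪ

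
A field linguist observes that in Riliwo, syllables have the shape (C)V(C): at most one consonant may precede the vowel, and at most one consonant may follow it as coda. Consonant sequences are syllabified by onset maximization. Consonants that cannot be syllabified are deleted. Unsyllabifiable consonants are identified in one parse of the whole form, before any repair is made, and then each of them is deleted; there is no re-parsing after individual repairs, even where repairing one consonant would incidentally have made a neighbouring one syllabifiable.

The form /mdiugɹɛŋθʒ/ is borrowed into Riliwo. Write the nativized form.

Under (C)V(C), the unsyllabifiable consonants are /m/, /θ/, /ʒ/ (at most one coda consonant is licensed; onsets are limited to one consonant).
Each unlicensed consonant is deleted: /m/, /θ/, /ʒ/.

diugɹɛŋ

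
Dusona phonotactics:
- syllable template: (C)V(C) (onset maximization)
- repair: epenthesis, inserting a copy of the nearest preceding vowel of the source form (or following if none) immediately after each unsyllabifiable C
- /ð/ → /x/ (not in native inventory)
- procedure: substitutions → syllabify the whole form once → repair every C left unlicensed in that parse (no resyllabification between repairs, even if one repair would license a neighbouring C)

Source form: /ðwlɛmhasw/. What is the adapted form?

Substitution: /ð/ → /x/, giving /xwlɛmhasw/.
Syllabifying with onset maximization leaves /x/, /w/, /w/ stranded (at most one coda consonant is licensed; onsets are limited to one consonant).
Each unlicensed consonant becomes the onset of a new syllable: /x/ → /xɛ/, /w/ → /wɛ/, /w/ → /wa/.

xɛwɛlɛmhaswa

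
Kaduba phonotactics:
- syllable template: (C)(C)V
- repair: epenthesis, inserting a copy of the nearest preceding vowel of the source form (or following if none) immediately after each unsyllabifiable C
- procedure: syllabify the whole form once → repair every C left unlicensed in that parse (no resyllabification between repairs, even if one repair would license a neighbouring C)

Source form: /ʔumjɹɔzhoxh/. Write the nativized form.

Syllabifying with onset maximization leaves /m/, /x/, /h/ stranded (no codas are permitted; onsets may contain at most 2 consonants).
Each unlicensed consonant becomes the onset of a new syllable: /m/ → /mu/, /x/ → /xo/, /h/ → /ho/.

ʔumujɹɔzhoxoho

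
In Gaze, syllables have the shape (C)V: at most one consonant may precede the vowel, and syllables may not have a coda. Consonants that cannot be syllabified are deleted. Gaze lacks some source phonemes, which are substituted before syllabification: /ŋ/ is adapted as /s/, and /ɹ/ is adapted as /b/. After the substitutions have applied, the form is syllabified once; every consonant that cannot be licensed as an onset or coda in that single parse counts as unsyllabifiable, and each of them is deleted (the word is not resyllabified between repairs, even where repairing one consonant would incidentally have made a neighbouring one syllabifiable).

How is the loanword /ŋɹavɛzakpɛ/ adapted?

bavɛzapɛ

Substitution: /ŋ/ → /s/, /ɹ/ → /b/, giving /sbavɛzakpɛ/.
Syllabifying with onset maximization leaves /s/, /k/ stranded (no codas are permitted; onsets are limited to one consonant).
Deleting the stranded consonants removes /s/, /k/.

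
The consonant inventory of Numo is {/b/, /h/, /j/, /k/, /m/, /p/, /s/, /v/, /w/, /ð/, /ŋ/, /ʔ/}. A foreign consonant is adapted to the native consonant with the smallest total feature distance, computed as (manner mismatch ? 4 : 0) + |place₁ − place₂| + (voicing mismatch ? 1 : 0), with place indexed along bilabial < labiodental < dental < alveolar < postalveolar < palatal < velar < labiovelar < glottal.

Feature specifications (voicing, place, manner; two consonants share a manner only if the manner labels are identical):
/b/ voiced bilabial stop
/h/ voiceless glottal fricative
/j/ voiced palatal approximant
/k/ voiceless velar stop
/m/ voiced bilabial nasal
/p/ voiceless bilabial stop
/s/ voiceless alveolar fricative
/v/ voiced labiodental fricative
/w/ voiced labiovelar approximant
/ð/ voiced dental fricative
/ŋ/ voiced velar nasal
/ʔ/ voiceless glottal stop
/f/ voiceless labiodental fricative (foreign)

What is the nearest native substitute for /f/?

v

/v/ is closest: same manner (fricative), place distance 0 (labiodental→labiodental), voicing differs (+1); total 1. Next closest is /s/ at distance 2.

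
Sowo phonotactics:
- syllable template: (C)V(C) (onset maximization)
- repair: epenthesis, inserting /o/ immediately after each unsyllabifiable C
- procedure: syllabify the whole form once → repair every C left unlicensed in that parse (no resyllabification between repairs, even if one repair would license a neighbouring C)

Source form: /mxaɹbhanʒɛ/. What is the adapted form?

The consonants /m/, /b/ cannot be parsed into a legal (C)V(C) syllable (at most one coda consonant is licensed; onsets are limited to one consonant).
Each unlicensed consonant becomes the onset of a new syllable: /m/ → /mo/, /b/ → /bo/.

moxaɹbohanʒɛ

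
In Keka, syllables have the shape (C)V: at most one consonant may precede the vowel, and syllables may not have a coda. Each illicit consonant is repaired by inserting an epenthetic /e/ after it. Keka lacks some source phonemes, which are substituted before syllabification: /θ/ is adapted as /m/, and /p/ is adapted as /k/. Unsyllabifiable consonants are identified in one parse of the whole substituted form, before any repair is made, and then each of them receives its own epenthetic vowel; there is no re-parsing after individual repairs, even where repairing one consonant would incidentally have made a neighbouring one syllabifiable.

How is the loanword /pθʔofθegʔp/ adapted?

Substitution: /p/ → /k/, /θ/ → /m/, giving /kmʔofmegʔk/.
Under (C)V, the unsyllabifiable consonants are /k/, /m/, /f/, /g/, /ʔ/, /k/ (no codas are permitted; onsets are limited to one consonant).
Epenthesis after each stranded consonant: /k/ → /ke/, /m/ → /me/, /f/ → /fe/, /g/ → /ge/, /ʔ/ → /ʔe/, /k/ → /ke/.

kemeʔofemegeʔeke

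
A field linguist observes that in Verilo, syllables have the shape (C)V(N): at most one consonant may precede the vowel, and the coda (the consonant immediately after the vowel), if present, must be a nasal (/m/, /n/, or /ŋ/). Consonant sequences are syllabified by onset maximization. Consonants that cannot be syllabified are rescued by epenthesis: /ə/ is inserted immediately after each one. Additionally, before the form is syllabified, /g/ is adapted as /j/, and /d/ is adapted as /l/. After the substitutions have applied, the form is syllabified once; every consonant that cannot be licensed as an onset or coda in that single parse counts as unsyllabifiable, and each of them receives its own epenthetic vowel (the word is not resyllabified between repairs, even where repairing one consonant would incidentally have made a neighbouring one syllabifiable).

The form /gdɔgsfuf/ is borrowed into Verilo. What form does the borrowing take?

Substitution: /g/ → /j/, /d/ → /l/, giving /jlɔjsfuf/.
The consonants /j/, /j/, /s/, /f/ cannot be parsed into a legal (C)V(N) syllable (only a nasal (/m/, /n/, or /ŋ/) is licensed in coda position; onsets are limited to one consonant).
Each unlicensed consonant becomes the onset of a new syllable: /j/ → /jə/, /j/ → /jə/, /s/ → /sə/, /f/ → /fə/.

jəlɔjəsəfufə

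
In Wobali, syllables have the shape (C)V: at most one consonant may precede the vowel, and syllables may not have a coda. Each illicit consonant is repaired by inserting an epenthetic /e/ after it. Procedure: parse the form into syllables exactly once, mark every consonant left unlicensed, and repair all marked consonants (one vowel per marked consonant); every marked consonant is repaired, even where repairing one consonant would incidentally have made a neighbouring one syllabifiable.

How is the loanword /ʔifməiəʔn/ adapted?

ʔifeməiəʔene

Syllabifying with onset maximization leaves /f/, /ʔ/, /n/ stranded (no codas are permitted; onsets are limited to one consonant).
Inserting the epenthetic vowel yields /f/ → /fe/, /ʔ/ → /ʔe/, /n/ → /ne/.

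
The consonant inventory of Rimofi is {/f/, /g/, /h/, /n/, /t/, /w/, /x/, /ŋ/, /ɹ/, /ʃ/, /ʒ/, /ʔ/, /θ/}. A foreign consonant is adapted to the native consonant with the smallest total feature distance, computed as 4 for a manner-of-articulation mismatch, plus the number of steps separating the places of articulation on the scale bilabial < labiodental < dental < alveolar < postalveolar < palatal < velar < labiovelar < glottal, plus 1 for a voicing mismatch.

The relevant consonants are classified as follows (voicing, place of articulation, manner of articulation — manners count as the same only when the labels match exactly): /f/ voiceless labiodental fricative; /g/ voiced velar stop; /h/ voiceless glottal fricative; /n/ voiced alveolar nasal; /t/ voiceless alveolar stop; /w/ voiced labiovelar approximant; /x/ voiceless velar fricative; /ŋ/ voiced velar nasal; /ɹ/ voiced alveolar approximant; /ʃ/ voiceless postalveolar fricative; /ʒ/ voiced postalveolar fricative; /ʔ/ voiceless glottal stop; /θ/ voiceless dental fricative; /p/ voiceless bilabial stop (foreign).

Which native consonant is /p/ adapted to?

t

/t/ is closest: same manner (stop), place distance 3 (bilabial→alveolar), same voicing; total 3. Next closest is /f/ at distance 5.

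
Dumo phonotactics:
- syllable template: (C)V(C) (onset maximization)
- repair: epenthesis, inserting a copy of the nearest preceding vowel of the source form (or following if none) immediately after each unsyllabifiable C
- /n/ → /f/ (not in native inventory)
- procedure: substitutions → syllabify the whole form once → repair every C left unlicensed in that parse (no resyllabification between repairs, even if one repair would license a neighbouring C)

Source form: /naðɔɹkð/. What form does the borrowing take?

faðɔɹkɔðɔ

Substitution: /n/ → /f/, giving /faðɔɹkð/.
The consonants /k/, /ð/ cannot be parsed into a legal (C)V(C) syllable (at most one coda consonant is licensed; onsets are limited to one consonant).
Epenthesis after each stranded consonant: /k/ → /kɔ/, /ð/ → /ðɔ/.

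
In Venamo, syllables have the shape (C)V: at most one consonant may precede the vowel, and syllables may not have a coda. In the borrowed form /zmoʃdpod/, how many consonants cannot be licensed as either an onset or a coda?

4

Under (C)V, the unsyllabifiable consonants are /z/, /ʃ/, /d/, /d/ (no codas are permitted; onsets are limited to one consonant).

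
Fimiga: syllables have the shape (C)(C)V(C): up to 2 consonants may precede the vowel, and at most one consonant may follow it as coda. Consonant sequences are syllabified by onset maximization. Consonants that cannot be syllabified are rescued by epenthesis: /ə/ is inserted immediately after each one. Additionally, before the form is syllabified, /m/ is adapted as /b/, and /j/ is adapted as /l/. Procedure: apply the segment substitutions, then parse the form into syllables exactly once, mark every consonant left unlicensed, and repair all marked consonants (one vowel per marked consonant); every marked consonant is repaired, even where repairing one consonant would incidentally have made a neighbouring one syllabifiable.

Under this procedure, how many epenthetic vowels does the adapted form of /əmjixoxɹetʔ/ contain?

After substitution the input is /əblixoxɹetʔ/.
The unsyllabifiable consonants are /ʔ/; each receives one epenthetic vowel.

1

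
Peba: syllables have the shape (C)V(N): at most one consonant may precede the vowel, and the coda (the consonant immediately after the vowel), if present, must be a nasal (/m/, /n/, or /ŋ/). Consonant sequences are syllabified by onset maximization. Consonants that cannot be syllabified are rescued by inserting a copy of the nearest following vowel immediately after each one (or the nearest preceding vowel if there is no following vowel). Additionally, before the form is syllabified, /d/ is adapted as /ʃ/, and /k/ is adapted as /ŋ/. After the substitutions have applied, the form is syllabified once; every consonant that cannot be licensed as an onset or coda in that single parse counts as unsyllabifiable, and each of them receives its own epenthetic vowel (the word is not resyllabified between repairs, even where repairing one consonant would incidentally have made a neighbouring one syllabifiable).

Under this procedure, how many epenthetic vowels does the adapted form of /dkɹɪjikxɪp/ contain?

3

After substitution the input is /ʃŋɹɪjiŋxɪp/.
The unsyllabifiable consonants are /ʃ/, /ŋ/, /p/; each receives one epenthetic vowel.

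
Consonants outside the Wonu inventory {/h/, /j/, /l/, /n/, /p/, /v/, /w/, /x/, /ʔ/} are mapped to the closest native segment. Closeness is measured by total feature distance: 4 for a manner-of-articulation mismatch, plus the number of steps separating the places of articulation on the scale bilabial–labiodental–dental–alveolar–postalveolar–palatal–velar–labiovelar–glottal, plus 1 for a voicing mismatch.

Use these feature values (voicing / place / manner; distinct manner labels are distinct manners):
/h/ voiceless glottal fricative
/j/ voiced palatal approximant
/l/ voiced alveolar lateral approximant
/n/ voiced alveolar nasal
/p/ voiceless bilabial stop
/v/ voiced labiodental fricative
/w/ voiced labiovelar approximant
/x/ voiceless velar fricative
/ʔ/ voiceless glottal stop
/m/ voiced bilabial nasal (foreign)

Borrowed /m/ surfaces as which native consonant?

/n/ is closest: same manner (nasal), place distance 3 (bilabial→alveolar), same voicing; total 3. Next closest is /p/ at distance 5.

n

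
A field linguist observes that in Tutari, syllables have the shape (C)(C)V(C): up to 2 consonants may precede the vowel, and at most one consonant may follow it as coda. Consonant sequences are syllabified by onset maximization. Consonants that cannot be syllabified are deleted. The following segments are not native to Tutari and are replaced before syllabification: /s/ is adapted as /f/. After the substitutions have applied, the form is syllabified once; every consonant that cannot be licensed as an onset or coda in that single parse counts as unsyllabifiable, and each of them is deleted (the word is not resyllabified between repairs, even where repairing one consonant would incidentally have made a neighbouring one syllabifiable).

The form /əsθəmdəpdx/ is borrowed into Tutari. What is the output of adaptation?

əfθəmdəp

Substitution: /s/ → /f/, giving /əfθəmdəpdx/.
Syllabifying with onset maximization leaves /d/, /x/ stranded (at most one coda consonant is licensed; onsets may contain at most 2 consonants).
Deleting the stranded consonants removes /d/, /x/.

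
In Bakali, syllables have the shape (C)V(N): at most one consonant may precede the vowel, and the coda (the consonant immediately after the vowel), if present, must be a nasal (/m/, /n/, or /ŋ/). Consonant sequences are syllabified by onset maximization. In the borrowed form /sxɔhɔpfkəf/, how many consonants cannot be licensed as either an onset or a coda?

4

Syllabifying with onset maximization leaves /s/, /p/, /f/, /f/ stranded (only a nasal (/m/, /n/, or /ŋ/) is licensed in coda position; onsets are limited to one consonant).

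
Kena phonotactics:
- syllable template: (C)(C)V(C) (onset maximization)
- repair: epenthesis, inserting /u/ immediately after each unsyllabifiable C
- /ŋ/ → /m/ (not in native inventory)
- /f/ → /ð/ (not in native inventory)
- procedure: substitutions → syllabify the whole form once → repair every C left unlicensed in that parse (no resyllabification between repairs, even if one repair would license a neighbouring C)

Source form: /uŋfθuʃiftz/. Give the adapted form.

umðθuʃiðtuzu

Substitution: /ŋ/ → /m/, /f/ → /ð/, giving /umðθuʃiðtz/.
Under (C)(C)V(C), the unsyllabifiable consonants are /t/, /z/ (at most one coda consonant is licensed; onsets may contain at most 2 consonants).
Each unlicensed consonant becomes the onset of a new syllable: /t/ → /tu/, /z/ → /zu/.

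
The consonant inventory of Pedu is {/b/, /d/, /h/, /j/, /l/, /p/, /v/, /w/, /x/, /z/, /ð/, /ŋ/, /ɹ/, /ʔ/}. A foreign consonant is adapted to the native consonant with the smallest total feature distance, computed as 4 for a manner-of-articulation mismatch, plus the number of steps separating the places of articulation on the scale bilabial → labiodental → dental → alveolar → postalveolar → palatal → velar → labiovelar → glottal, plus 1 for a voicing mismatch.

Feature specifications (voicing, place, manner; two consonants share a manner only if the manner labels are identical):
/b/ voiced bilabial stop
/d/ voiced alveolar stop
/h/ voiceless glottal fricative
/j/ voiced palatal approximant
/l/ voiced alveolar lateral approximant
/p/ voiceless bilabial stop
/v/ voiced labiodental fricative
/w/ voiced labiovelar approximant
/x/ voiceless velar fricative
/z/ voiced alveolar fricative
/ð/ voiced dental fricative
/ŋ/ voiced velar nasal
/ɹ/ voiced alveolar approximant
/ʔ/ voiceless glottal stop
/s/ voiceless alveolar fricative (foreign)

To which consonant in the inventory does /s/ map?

/z/ is closest: same manner (fricative), place distance 0 (alveolar→alveolar), voicing differs (+1); total 1. Next closest is /ð/ at distance 2.

z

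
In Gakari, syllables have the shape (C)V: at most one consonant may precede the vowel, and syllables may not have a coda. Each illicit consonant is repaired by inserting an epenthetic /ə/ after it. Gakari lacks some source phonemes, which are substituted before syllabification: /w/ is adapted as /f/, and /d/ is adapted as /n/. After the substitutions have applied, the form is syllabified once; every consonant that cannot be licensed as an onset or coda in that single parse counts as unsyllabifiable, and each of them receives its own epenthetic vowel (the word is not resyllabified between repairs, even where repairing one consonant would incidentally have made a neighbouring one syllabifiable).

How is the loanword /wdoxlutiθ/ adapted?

fənoxəlutiθə

Substitution: /w/ → /f/, /d/ → /n/, giving /fnoxlutiθ/.
Syllabifying with onset maximization leaves /f/, /x/, /θ/ stranded (no codas are permitted; onsets are limited to one consonant).
Epenthesis after each stranded consonant: /f/ → /fə/, /x/ → /xə/, /θ/ → /θə/.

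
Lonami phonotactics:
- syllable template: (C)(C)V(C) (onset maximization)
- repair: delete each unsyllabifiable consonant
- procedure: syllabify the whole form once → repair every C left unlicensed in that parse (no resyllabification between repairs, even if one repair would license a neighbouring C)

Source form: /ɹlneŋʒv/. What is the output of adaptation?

lneŋ

Under (C)(C)V(C), the unsyllabifiable consonants are /ɹ/, /ʒ/, /v/ (at most one coda consonant is licensed; onsets may contain at most 2 consonants).
Deleting the stranded consonants removes /ɹ/, /ʒ/, /v/.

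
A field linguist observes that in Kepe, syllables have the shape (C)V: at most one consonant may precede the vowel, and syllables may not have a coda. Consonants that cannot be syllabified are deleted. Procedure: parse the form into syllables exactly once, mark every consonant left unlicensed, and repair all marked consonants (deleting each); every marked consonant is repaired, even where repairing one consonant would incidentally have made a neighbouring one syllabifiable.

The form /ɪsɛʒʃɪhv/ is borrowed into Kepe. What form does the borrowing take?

ɪsɛʃɪ

The consonants /ʒ/, /h/, /v/ cannot be parsed into a legal (C)V syllable (no codas are permitted; onsets are limited to one consonant).
Deleting the stranded consonants removes /ʒ/, /h/, /v/.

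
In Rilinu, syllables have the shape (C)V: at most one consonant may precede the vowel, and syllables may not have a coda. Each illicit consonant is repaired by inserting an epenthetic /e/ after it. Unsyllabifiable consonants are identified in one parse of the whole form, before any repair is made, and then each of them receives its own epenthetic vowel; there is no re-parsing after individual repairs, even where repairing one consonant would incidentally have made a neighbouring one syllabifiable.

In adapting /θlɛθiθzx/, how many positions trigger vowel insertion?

4

The unsyllabifiable consonants are /θ/, /θ/, /z/, /x/; each receives one epenthetic vowel.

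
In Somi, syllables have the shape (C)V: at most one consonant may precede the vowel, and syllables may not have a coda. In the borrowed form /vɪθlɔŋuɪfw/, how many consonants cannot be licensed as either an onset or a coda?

3

The consonants /θ/, /f/, /w/ cannot be parsed into a legal (C)V syllable (no codas are permitted; onsets are limited to one consonant).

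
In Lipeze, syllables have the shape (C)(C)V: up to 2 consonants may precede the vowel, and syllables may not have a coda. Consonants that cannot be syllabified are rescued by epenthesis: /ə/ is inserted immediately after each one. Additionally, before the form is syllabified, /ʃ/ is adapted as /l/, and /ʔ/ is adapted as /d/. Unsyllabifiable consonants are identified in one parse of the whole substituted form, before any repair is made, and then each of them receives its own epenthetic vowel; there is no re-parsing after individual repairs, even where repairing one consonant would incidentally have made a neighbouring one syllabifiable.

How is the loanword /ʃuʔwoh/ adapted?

Substitution: /ʃ/ → /l/, /ʔ/ → /d/, giving /ludwoh/.
Syllabifying with onset maximization leaves /h/ stranded (no codas are permitted; onsets may contain at most 2 consonants).
Epenthesis after each stranded consonant: /h/ → /hə/.

ludwohə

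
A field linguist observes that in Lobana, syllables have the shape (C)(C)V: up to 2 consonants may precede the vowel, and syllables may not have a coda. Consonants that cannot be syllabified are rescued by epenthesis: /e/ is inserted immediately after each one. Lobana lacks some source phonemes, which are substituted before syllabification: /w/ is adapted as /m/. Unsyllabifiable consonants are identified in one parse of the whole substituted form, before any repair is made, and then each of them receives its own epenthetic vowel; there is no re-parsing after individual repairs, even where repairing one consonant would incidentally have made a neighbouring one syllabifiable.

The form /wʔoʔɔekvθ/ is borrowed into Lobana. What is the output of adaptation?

mʔoʔɔekeveθe

Substitution: /w/ → /m/, giving /mʔoʔɔekvθ/.
The consonants /k/, /v/, /θ/ cannot be parsed into a legal (C)(C)V syllable (no codas are permitted; onsets may contain at most 2 consonants).
Inserting the epenthetic vowel yields /k/ → /ke/, /v/ → /ve/, /θ/ → /θe/.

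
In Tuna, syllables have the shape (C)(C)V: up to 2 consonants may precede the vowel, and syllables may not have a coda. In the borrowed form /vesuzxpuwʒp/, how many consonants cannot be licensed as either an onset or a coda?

The consonants /z/, /w/, /ʒ/, /p/ cannot be parsed into a legal (C)(C)V syllable (no codas are permitted; onsets may contain at most 2 consonants).

4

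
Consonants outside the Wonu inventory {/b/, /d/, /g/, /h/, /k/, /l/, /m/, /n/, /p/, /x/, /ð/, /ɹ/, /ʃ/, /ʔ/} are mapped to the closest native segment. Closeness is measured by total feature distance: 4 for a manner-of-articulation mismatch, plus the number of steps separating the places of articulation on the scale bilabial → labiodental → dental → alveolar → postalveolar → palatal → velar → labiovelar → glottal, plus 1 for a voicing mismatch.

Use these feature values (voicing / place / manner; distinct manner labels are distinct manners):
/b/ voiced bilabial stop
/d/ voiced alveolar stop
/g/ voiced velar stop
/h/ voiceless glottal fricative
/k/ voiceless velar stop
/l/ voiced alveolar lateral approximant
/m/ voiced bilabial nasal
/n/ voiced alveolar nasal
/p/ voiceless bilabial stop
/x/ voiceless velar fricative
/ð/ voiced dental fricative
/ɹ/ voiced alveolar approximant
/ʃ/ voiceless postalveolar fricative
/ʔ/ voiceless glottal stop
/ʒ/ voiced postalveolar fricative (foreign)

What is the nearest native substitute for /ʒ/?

ʃ

/ʃ/ is closest: same manner (fricative), place distance 0 (postalveolar→postalveolar), voicing differs (+1); total 1. Next closest is /ð/ at distance 2.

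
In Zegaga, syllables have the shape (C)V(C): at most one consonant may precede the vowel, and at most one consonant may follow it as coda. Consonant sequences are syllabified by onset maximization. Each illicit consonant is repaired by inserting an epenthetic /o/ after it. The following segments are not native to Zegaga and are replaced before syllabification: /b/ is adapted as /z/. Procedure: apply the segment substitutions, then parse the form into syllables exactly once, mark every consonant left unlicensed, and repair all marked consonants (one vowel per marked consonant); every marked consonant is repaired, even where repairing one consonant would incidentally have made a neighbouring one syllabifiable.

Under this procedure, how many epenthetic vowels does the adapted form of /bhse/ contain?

After substitution the input is /zhse/.
The unsyllabifiable consonants are /z/, /h/; each receives one epenthetic vowel.

2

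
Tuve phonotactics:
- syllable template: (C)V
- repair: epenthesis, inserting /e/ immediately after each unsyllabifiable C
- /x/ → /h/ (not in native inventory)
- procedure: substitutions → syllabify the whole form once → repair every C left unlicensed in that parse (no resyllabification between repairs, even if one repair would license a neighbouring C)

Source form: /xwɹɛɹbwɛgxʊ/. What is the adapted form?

Substitution: /x/ → /h/, giving /hwɹɛɹbwɛghʊ/.
Syllabifying with onset maximization leaves /h/, /w/, /ɹ/, /b/, /g/ stranded (no codas are permitted; onsets are limited to one consonant).
Each unlicensed consonant becomes the onset of a new syllable: /h/ → /he/, /w/ → /we/, /ɹ/ → /ɹe/, /b/ → /be/, /g/ → /ge/.

heweɹɛɹebewɛgehʊ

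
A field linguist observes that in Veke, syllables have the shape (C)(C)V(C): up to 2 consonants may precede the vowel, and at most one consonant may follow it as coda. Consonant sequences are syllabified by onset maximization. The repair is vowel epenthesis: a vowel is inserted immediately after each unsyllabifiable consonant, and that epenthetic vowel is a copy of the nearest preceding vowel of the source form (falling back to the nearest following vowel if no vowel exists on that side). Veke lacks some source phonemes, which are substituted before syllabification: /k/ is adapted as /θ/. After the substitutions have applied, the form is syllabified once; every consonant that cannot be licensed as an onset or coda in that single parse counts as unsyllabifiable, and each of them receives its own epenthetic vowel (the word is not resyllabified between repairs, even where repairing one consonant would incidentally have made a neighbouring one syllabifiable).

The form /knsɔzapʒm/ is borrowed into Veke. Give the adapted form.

Substitution: /k/ → /θ/, giving /θnsɔzapʒm/.
Under (C)(C)V(C), the unsyllabifiable consonants are /θ/, /ʒ/, /m/ (at most one coda consonant is licensed; onsets may contain at most 2 consonants).
Epenthesis after each stranded consonant: /θ/ → /θɔ/, /ʒ/ → /ʒa/, /m/ → /ma/.

θɔnsɔzapʒama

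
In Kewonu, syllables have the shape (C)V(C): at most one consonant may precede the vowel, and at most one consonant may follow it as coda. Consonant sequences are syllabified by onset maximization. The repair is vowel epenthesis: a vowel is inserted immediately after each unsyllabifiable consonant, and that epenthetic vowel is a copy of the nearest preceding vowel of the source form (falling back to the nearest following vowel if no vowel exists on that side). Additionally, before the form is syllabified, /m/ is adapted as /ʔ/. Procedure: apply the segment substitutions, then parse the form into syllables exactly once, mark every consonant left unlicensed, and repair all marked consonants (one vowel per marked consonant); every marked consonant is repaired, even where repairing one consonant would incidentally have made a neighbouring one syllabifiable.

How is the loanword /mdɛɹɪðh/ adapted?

Substitution: /m/ → /ʔ/, giving /ʔdɛɹɪðh/.
Under (C)V(C), the unsyllabifiable consonants are /ʔ/, /h/ (at most one coda consonant is licensed; onsets are limited to one consonant).
Epenthesis after each stranded consonant: /ʔ/ → /ʔɛ/, /h/ → /hɪ/.

ʔɛdɛɹɪðhɪ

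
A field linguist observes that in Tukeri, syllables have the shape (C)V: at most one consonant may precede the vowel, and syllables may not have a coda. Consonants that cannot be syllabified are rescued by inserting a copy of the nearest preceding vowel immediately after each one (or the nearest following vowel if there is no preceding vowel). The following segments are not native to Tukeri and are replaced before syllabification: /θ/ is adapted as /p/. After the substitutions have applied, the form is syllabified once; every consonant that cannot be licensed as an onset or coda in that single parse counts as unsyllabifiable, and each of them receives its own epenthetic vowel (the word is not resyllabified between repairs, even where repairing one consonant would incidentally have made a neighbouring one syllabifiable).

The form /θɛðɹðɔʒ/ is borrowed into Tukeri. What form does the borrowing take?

pɛðɛɹɛðɔʒɔ

Substitution: /θ/ → /p/, giving /pɛðɹðɔʒ/.
Under (C)V, the unsyllabifiable consonants are /ð/, /ɹ/, /ʒ/ (no codas are permitted; onsets are limited to one consonant).
Epenthesis after each stranded consonant: /ð/ → /ðɛ/, /ɹ/ → /ɹɛ/, /ʒ/ → /ʒɔ/.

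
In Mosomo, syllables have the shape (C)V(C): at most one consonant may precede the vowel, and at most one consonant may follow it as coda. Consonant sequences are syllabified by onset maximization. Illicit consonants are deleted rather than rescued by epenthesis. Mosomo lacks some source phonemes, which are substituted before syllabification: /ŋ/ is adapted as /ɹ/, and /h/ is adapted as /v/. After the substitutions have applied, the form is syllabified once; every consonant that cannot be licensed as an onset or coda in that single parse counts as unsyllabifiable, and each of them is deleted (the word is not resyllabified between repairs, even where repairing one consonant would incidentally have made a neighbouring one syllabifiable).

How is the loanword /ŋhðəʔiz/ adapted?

Substitution: /ŋ/ → /ɹ/, /h/ → /v/, giving /ɹvðəʔiz/.
The consonants /ɹ/, /v/ cannot be parsed into a legal (C)V(C) syllable (at most one coda consonant is licensed; onsets are limited to one consonant).
Each unlicensed consonant is deleted: /ɹ/, /v/.

ðəʔiz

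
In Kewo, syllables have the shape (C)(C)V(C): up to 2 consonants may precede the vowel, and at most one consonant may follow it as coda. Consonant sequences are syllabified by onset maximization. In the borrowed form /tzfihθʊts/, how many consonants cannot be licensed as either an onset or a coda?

The consonants /t/, /s/ cannot be parsed into a legal (C)(C)V(C) syllable (at most one coda consonant is licensed; onsets may contain at most 2 consonants).

2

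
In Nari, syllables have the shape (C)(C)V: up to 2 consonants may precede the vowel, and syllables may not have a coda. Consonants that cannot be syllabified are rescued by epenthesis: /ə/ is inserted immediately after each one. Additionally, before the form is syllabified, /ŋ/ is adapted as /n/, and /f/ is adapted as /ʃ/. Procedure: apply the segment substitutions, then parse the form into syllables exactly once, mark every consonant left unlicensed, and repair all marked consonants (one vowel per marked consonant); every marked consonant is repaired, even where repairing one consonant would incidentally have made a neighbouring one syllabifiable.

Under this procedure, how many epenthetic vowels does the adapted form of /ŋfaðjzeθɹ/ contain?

3

After substitution the input is /nʃaðjzeθɹ/.
The unsyllabifiable consonants are /ð/, /θ/, /ɹ/; each receives one epenthetic vowel.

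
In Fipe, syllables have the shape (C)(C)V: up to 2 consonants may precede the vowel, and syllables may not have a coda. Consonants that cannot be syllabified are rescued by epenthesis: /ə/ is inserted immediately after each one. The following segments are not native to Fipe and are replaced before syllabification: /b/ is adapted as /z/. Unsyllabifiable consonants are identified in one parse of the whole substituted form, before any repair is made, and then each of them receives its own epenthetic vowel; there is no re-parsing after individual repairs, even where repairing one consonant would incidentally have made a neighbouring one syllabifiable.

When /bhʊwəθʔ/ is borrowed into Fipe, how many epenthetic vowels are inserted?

After substitution the input is /zhʊwəθʔ/.
The unsyllabifiable consonants are /θ/, /ʔ/; each receives one epenthetic vowel.

2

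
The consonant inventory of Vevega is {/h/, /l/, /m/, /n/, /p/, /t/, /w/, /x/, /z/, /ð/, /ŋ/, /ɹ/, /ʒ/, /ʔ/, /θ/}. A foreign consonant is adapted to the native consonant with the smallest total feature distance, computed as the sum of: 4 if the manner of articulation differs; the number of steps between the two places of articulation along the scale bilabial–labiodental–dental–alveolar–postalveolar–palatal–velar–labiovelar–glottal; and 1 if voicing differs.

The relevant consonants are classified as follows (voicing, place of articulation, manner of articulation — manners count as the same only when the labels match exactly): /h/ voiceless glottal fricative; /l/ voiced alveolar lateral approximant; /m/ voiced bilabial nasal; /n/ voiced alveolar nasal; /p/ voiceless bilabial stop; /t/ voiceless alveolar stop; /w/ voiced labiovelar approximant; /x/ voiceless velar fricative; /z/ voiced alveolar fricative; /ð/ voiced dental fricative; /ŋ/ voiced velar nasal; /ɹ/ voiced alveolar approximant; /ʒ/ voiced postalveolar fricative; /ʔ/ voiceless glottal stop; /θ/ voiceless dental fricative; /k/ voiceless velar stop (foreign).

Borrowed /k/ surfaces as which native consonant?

ʔ

/ʔ/ is closest: same manner (stop), place distance 2 (velar→glottal), same voicing; total 2. Next closest is /t/ at distance 3.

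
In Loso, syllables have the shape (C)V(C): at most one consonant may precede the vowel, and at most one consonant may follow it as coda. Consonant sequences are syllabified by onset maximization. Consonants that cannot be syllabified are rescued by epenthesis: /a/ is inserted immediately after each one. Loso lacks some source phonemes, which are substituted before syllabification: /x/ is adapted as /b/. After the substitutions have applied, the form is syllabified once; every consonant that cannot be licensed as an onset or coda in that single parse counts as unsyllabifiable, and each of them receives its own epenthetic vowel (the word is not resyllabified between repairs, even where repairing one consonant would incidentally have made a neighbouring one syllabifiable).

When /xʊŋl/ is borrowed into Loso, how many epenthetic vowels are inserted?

After substitution the input is /bʊŋl/.
The unsyllabifiable consonants are /l/; each receives one epenthetic vowel.

1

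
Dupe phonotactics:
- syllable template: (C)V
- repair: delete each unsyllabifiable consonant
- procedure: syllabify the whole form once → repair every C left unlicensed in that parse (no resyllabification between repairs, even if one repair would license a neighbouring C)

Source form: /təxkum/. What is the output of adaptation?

təku

Syllabifying with onset maximization leaves /x/, /m/ stranded (no codas are permitted; onsets are limited to one consonant).
Each unlicensed consonant is deleted: /x/, /m/.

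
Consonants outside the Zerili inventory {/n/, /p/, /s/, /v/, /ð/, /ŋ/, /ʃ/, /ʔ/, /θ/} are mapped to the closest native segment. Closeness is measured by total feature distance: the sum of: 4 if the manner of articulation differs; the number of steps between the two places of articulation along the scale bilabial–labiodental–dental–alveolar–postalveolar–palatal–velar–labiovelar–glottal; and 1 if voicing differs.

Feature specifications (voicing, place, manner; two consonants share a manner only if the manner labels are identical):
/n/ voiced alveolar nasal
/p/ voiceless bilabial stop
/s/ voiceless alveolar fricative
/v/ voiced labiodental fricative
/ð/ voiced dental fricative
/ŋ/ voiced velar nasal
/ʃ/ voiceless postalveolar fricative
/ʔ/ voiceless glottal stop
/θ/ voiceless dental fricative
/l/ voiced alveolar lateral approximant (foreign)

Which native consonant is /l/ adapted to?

/n/ is closest: manner differs (lateral approximant→nasal, +4), place distance 0 (alveolar→alveolar), same voicing; total 4. Next closest is /s/ at distance 5.

n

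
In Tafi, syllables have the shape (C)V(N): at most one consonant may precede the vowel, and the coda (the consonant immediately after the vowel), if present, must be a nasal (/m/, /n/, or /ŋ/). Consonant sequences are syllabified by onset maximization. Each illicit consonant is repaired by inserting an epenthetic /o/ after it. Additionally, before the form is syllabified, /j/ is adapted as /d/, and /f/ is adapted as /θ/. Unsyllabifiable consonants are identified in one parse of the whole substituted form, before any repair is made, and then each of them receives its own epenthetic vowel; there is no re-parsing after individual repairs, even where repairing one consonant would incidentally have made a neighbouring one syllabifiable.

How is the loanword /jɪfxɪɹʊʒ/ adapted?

Substitution: /j/ → /d/, /f/ → /θ/, giving /dɪθxɪɹʊʒ/.
Syllabifying with onset maximization leaves /θ/, /ʒ/ stranded (only a nasal (/m/, /n/, or /ŋ/) is licensed in coda position; onsets are limited to one consonant).
Inserting the epenthetic vowel yields /θ/ → /θo/, /ʒ/ → /ʒo/.

dɪθoxɪɹʊʒo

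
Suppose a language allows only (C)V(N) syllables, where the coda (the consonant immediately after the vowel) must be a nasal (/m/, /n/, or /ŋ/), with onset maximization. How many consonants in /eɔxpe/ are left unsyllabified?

Under (C)V(N), the unsyllabifiable consonants are /x/ (only a nasal (/m/, /n/, or /ŋ/) is licensed in coda position; onsets are limited to one consonant).

1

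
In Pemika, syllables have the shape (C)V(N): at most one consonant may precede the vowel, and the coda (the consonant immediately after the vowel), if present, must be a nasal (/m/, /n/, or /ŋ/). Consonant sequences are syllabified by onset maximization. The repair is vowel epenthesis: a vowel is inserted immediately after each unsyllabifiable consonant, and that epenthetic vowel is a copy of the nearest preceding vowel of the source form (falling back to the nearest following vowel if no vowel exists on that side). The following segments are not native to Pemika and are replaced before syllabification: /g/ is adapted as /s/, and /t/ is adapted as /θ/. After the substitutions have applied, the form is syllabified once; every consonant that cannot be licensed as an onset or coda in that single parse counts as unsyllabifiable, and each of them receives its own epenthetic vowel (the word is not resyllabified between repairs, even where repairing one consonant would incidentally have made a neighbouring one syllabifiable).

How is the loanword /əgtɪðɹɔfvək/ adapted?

əsəθɪðɪɹɔfɔvəkə

Substitution: /g/ → /s/, /t/ → /θ/, giving /əsθɪðɹɔfvək/.
Syllabifying with onset maximization leaves /s/, /ð/, /f/, /k/ stranded (only a nasal (/m/, /n/, or /ŋ/) is licensed in coda position; onsets are limited to one consonant).
Each unlicensed consonant becomes the onset of a new syllable: /s/ → /sə/, /ð/ → /ðɪ/, /f/ → /fɔ/, /k/ → /kə/.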